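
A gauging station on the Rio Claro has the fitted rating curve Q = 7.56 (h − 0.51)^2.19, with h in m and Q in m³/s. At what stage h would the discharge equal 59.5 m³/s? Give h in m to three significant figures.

3.08 m

h − h₀ = (Q/C)^(1/b) = (59.5/7.56)^(1/2.19) = 2.565 m
h = 0.51 + 2.565 = 3.075 m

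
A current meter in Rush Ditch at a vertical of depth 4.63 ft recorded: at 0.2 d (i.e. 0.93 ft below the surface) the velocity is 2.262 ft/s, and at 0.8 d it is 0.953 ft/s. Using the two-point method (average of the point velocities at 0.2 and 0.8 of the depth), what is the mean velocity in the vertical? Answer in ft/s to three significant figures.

v̄ = (2.262 + 0.953) / 2 = 1.608 ft/s

1.61 ft/s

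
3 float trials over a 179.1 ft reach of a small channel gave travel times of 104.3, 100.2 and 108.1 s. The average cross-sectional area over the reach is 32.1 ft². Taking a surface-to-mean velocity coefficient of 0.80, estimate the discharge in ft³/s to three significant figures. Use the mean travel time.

44.1 ft³/s

t̄ = (104.3 + 100.2 + 108.1) / 3 = 104.2 s
v_surface = L / t̄ = 179.1 / 104.2 = 1.719 ft/s
v_mean = 0.80 × 1.719 = 1.375 ft/s
Q = A × v_mean = 32.1 × 1.375 = 44.14 ft³/s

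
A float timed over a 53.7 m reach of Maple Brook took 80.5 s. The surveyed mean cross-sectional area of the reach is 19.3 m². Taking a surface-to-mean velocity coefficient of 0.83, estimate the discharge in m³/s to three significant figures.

v_surface = L / t̄ = 53.7 / 80.5 = 0.6671 m/s
v_mean = 0.83 × 0.6671 = 0.5537 m/s
Q = A × v_mean = 19.3 × 0.5537 = 10.69 m³/s

10.7 m³/s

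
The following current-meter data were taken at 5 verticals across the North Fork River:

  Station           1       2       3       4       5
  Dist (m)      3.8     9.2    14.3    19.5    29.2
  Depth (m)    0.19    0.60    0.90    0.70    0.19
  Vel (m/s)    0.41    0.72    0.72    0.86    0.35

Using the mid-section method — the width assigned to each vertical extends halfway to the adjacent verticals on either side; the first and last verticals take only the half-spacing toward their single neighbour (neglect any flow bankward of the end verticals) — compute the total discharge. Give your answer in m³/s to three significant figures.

10.6 m³/s

w_1 = (9.2 − 3.8)/2 = 2.7 m; q_1 = 0.41 × 0.19 × 2.7 = 0.2103 m³/s
w_2 = (14.3 − 3.8)/2 = 5.25 m; q_2 = 0.72 × 0.60 × 5.25 = 2.268 m³/s
w_3 = (19.5 − 9.2)/2 = 5.15 m; q_3 = 0.72 × 0.90 × 5.15 = 3.337 m³/s
w_4 = (29.2 − 14.3)/2 = 7.45 m; q_4 = 0.86 × 0.70 × 7.45 = 4.485 m³/s
w_5 = (29.2 − 19.5)/2 = 4.85 m; q_5 = 0.35 × 0.19 × 4.85 = 0.3225 m³/s
Q = Σ qᵢ = 10.62 m³/s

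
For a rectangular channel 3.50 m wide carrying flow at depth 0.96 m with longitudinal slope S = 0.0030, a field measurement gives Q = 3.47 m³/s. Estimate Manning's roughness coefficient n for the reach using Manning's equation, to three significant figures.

0.0386

A = b·y = 3.50 × 0.96 = 3.360 m²
P = b + 2y = 3.50 + 2×0.96 = 5.420 m
R = A/P = 3.360/5.420 = 0.6199 m
n = (1/Q)·A·R^(2/3)·S^(1/2) = (1/3.47) × 3.360 × 0.7270 × 0.05477 = 0.03856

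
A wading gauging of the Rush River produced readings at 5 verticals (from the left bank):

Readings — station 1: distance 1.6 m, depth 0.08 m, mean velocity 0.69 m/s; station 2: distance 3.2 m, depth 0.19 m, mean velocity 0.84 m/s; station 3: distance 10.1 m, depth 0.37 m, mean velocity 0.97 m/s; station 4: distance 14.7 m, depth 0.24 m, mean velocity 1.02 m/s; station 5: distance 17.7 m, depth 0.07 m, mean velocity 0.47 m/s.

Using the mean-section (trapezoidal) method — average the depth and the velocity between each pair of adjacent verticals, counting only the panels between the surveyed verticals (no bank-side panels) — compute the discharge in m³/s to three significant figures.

3.66 m³/s

Panel 1-2: Δb = 1.6 m, d̄ = (0.08+0.19)/2 = 0.135, v̄ = (0.69+0.84)/2 = 0.765 → q = 1.6×0.135×0.765 = 0.1652 m³/s
Panel 2-3: Δb = 6.9 m, d̄ = (0.19+0.37)/2 = 0.28, v̄ = (0.84+0.97)/2 = 0.905 → q = 6.9×0.28×0.905 = 1.748 m³/s
Panel 3-4: Δb = 4.6 m, d̄ = (0.37+0.24)/2 = 0.305, v̄ = (0.97+1.02)/2 = 0.995 → q = 4.6×0.305×0.995 = 1.396 m³/s
Panel 4-5: Δb = 3 m, d̄ = (0.24+0.07)/2 = 0.155, v̄ = (1.02+0.47)/2 = 0.745 → q = 3×0.155×0.745 = 0.3464 m³/s
Q = Σ q = 3.656 m³/s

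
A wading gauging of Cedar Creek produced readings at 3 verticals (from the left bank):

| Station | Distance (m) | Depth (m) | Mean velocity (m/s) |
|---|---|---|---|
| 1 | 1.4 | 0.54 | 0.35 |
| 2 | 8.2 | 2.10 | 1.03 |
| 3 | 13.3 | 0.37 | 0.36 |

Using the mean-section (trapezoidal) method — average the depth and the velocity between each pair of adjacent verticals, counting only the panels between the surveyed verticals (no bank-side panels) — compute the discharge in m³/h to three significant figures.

38100 m³/h

Panel 1-2: Δb = 6.8 m, d̄ = (0.54+2.10)/2 = 1.32, v̄ = (0.35+1.03)/2 = 0.69 → q = 6.8×1.32×0.69 = 6.193 m³/s
Panel 2-3: Δb = 5.1 m, d̄ = (2.10+0.37)/2 = 1.235, v̄ = (1.03+0.36)/2 = 0.695 → q = 5.1×1.235×0.695 = 4.377 m³/s
Q = Σ q = 10.57 m³/s
= 10.57 × 3600 = 38060 m³/h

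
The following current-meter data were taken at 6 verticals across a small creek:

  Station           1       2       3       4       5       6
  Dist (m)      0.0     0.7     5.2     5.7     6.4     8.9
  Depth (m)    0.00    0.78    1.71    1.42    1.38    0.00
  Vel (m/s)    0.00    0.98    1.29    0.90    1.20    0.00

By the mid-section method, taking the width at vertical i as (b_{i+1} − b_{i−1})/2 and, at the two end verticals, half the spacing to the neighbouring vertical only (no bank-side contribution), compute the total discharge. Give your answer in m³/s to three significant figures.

w_2 = (5.2 − 0.0)/2 = 2.6 m; q_2 = 0.98 × 0.78 × 2.6 = 1.987 m³/s
w_3 = (5.7 − 0.7)/2 = 2.5 m; q_3 = 1.29 × 1.71 × 2.5 = 5.515 m³/s
w_4 = (6.4 − 5.2)/2 = 0.6 m; q_4 = 0.90 × 1.42 × 0.6 = 0.7668 m³/s
w_5 = (8.9 − 5.7)/2 = 1.6 m; q_5 = 1.20 × 1.38 × 1.6 = 2.650 m³/s
Stations 1, 6 contribute zero (depth or velocity is 0).
Q = Σ qᵢ = 10.92 m³/s

10.9 m³/s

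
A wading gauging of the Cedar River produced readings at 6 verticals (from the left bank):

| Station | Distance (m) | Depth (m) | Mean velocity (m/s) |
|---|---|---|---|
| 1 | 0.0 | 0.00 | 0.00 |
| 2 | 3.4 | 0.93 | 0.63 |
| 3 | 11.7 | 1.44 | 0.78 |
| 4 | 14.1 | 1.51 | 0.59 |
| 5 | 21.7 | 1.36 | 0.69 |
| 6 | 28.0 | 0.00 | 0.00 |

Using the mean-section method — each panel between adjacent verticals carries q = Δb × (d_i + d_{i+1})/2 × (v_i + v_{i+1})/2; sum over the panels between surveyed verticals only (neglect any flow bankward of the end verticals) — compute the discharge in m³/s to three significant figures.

Panel 1-2: Δb = 3.4 m, d̄ = (0.00+0.93)/2 = 0.465, v̄ = (0.00+0.63)/2 = 0.315 → q = 3.4×0.465×0.315 = 0.4980 m³/s
Panel 2-3: Δb = 8.3 m, d̄ = (0.93+1.44)/2 = 1.185, v̄ = (0.63+0.78)/2 = 0.705 → q = 8.3×1.185×0.705 = 6.934 m³/s
Panel 3-4: Δb = 2.4 m, d̄ = (1.44+1.51)/2 = 1.475, v̄ = (0.78+0.59)/2 = 0.685 → q = 2.4×1.475×0.685 = 2.425 m³/s
Panel 4-5: Δb = 7.6 m, d̄ = (1.51+1.36)/2 = 1.435, v̄ = (0.59+0.69)/2 = 0.64 → q = 7.6×1.435×0.64 = 6.980 m³/s
Panel 5-6: Δb = 6.3 m, d̄ = (1.36+0.00)/2 = 0.68, v̄ = (0.69+0.00)/2 = 0.345 → q = 6.3×0.68×0.345 = 1.478 m³/s
Q = Σ q = 18.31 m³/s

18.3 m³/s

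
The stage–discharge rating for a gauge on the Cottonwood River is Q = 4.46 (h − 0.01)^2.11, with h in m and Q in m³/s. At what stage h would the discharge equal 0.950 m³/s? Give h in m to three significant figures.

0.491 m

h − h₀ = (Q/C)^(1/b) = (0.950/4.46)^(1/2.11) = 0.4805 m
h = 0.01 + 0.4805 = 0.4905 m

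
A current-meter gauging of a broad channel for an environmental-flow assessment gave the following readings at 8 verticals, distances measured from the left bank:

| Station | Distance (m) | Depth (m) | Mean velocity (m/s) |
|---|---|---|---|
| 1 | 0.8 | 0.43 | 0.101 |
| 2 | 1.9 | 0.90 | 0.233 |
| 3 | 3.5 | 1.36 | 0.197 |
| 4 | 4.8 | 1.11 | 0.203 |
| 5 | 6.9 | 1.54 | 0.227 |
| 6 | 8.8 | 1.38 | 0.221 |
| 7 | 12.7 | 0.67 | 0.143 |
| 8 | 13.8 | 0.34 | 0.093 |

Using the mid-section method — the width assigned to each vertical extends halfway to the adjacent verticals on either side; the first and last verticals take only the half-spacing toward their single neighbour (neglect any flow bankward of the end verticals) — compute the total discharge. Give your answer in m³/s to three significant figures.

w_1 = (1.9 − 0.8)/2 = 0.55 m; q_1 = 0.101 × 0.43 × 0.55 = 0.02389 m³/s
w_2 = (3.5 − 0.8)/2 = 1.35 m; q_2 = 0.233 × 0.90 × 1.35 = 0.2831 m³/s
w_3 = (4.8 − 1.9)/2 = 1.45 m; q_3 = 0.197 × 1.36 × 1.45 = 0.3885 m³/s
w_4 = (6.9 − 3.5)/2 = 1.7 m; q_4 = 0.203 × 1.11 × 1.7 = 0.3831 m³/s
w_5 = (8.8 − 4.8)/2 = 2 m; q_5 = 0.227 × 1.54 × 2 = 0.6992 m³/s
w_6 = (12.7 − 6.9)/2 = 2.9 m; q_6 = 0.221 × 1.38 × 2.9 = 0.8844 m³/s
w_7 = (13.8 − 8.8)/2 = 2.5 m; q_7 = 0.143 × 0.67 × 2.5 = 0.2395 m³/s
w_8 = (13.8 − 12.7)/2 = 0.55 m; q_8 = 0.093 × 0.34 × 0.55 = 0.01739 m³/s
Q = Σ qᵢ = 2.919 m³/s

2.92 m³/s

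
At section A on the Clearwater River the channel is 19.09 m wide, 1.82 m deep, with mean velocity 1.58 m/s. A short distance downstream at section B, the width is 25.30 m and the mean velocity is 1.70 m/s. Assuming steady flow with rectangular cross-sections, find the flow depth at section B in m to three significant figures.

Q = A₁V₁ = (19.09×1.82) × 1.58 = 54.90 m³/s
d₂ = Q/(b₂ V₂) = 54.90/(25.30×1.70) = 1.276 m

1.28 m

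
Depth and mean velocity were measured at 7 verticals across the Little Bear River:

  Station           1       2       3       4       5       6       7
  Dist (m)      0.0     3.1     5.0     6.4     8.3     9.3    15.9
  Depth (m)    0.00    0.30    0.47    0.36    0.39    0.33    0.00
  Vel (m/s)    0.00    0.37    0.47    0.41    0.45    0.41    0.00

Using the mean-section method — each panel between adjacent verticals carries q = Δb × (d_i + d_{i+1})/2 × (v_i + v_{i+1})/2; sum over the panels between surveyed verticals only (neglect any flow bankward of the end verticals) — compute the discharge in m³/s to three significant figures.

Panel 1-2: Δb = 3.1 m, d̄ = (0.00+0.30)/2 = 0.15, v̄ = (0.00+0.37)/2 = 0.185 → q = 3.1×0.15×0.185 = 0.08603 m³/s
Panel 2-3: Δb = 1.9 m, d̄ = (0.30+0.47)/2 = 0.385, v̄ = (0.37+0.47)/2 = 0.42 → q = 1.9×0.385×0.42 = 0.3072 m³/s
Panel 3-4: Δb = 1.4 m, d̄ = (0.47+0.36)/2 = 0.415, v̄ = (0.47+0.41)/2 = 0.44 → q = 1.4×0.415×0.44 = 0.2556 m³/s
Panel 4-5: Δb = 1.9 m, d̄ = (0.36+0.39)/2 = 0.375, v̄ = (0.41+0.45)/2 = 0.43 → q = 1.9×0.375×0.43 = 0.3064 m³/s
Panel 5-6: Δb = 1 m, d̄ = (0.39+0.33)/2 = 0.36, v̄ = (0.45+0.41)/2 = 0.43 → q = 1×0.36×0.43 = 0.1548 m³/s
Panel 6-7: Δb = 6.6 m, d̄ = (0.33+0.00)/2 = 0.165, v̄ = (0.41+0.00)/2 = 0.205 → q = 6.6×0.165×0.205 = 0.2232 m³/s
Q = Σ q = 1.333 m³/s

1.33 m³/s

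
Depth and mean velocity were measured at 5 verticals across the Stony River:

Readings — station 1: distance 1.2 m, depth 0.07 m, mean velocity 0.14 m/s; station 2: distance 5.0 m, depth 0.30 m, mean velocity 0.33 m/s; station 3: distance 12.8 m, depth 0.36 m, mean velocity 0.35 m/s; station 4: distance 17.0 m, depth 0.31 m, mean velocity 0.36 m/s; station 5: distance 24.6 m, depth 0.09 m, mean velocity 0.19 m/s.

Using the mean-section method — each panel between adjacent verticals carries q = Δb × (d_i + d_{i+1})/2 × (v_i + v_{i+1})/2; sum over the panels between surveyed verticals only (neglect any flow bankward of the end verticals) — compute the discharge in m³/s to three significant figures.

1.96 m³/s

Panel 1-2: Δb = 3.8 m, d̄ = (0.07+0.30)/2 = 0.185, v̄ = (0.14+0.33)/2 = 0.235 → q = 3.8×0.185×0.235 = 0.1652 m³/s
Panel 2-3: Δb = 7.8 m, d̄ = (0.30+0.36)/2 = 0.33, v̄ = (0.33+0.35)/2 = 0.34 → q = 7.8×0.33×0.34 = 0.8752 m³/s
Panel 3-4: Δb = 4.2 m, d̄ = (0.36+0.31)/2 = 0.335, v̄ = (0.35+0.36)/2 = 0.355 → q = 4.2×0.335×0.355 = 0.4995 m³/s
Panel 4-5: Δb = 7.6 m, d̄ = (0.31+0.09)/2 = 0.2, v̄ = (0.36+0.19)/2 = 0.275 → q = 7.6×0.2×0.275 = 0.4180 m³/s
Q = Σ q = 1.958 m³/s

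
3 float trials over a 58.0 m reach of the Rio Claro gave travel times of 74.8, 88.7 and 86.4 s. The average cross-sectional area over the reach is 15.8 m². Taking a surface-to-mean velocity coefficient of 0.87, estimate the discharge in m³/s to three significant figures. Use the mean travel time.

9.57 m³/s

t̄ = (74.8 + 88.7 + 86.4) / 3 = 83.3 s
v_surface = L / t̄ = 58.0 / 83.3 = 0.6963 m/s
v_mean = 0.87 × 0.6963 = 0.6058 m/s
Q = A × v_mean = 15.8 × 0.6058 = 9.571 m³/s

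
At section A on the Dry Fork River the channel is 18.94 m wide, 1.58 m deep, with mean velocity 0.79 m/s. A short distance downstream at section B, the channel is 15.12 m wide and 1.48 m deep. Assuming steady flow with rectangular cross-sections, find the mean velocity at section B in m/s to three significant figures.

Q = A₁V₁ = (18.94×1.58) × 0.79 = 23.64 m³/s
A₂ = 15.12 × 1.48 = 22.38 m²
V₂ = Q/A₂ = 23.64/22.38 = 1.056 m/s

1.06 m/s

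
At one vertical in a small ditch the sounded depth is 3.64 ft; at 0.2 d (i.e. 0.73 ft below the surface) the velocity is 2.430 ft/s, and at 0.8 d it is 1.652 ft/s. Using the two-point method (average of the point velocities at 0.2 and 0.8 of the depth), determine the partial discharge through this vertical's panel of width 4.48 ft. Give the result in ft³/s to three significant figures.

33.3 ft³/s

v̄ = (2.430 + 1.652) / 2 = 2.041 ft/s
q = v̄ × d × w = 2.041 × 3.64 × 4.48 = 33.28 ft³/s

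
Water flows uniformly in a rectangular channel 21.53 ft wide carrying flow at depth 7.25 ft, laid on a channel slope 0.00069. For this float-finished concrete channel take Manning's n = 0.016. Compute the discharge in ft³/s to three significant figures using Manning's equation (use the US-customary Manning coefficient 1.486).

A = b·y = 21.53 × 7.25 = 156.1 ft²
P = b + 2y = 21.53 + 2×7.25 = 36.03 ft
R = A/P = 156.1/36.03 = 4.332 ft
Q = (1.486/n)·A·R^(2/3)·S^(1/2) = (1.486/0.016) × 156.1 × 4.332^(2/3) × 0.00069^(1/2) = 1012 ft³/s

1010 ft³/s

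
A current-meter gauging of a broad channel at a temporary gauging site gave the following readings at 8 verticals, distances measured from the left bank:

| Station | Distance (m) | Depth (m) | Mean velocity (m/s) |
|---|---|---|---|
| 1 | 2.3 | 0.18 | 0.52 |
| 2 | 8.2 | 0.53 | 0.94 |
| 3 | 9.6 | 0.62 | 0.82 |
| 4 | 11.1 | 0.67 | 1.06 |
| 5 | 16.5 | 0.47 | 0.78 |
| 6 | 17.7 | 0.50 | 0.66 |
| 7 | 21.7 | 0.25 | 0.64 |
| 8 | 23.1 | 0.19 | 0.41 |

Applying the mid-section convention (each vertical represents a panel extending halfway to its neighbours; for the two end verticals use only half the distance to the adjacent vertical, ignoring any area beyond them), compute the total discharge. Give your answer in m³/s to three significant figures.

7.84 m³/s

w_1 = (8.2 − 2.3)/2 = 2.95 m; q_1 = 0.52 × 0.18 × 2.95 = 0.2761 m³/s
w_2 = (9.6 − 2.3)/2 = 3.65 m; q_2 = 0.94 × 0.53 × 3.65 = 1.818 m³/s
w_3 = (11.1 − 8.2)/2 = 1.45 m; q_3 = 0.82 × 0.62 × 1.45 = 0.7372 m³/s
w_4 = (16.5 − 9.6)/2 = 3.45 m; q_4 = 1.06 × 0.67 × 3.45 = 2.450 m³/s
w_5 = (17.7 − 11.1)/2 = 3.3 m; q_5 = 0.78 × 0.47 × 3.3 = 1.210 m³/s
w_6 = (21.7 − 16.5)/2 = 2.6 m; q_6 = 0.66 × 0.50 × 2.6 = 0.8580 m³/s
w_7 = (23.1 − 17.7)/2 = 2.7 m; q_7 = 0.64 × 0.25 × 2.7 = 0.4320 m³/s
w_8 = (23.1 − 21.7)/2 = 0.7 m; q_8 = 0.41 × 0.19 × 0.7 = 0.05453 m³/s
Q = Σ qᵢ = 7.836 m³/s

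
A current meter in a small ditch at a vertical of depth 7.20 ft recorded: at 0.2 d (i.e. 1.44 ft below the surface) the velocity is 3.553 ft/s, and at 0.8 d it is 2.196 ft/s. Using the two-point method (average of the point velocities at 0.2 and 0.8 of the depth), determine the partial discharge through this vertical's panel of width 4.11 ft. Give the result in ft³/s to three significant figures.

v̄ = (3.553 + 2.196) / 2 = 2.875 ft/s
q = v̄ × d × w = 2.875 × 7.20 × 4.11 = 85.06 ft³/s

85.1 ft³/s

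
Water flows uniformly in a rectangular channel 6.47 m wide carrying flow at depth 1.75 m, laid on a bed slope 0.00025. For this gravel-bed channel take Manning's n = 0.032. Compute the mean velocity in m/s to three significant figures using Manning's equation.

A = b·y = 6.47 × 1.75 = 11.32 m²
P = b + 2y = 6.47 + 2×1.75 = 9.970 m
R = A/P = 11.32/9.970 = 1.136 m
Q = (1/n)·A·R^(2/3)·S^(1/2) = (1/0.032) × 11.32 × 1.136^(2/3) × 0.00025^(1/2) = 6.090 m³/s
V = Q/A = 6.090/11.32 = 0.5378 m/s

0.538 m/s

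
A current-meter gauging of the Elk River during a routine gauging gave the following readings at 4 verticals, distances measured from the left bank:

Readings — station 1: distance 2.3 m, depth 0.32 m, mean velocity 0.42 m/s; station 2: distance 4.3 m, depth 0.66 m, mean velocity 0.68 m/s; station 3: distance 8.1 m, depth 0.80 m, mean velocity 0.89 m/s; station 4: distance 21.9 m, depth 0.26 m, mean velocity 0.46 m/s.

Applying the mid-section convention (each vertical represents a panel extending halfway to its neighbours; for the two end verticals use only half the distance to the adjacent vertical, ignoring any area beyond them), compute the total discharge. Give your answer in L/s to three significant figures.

w_1 = (4.3 − 2.3)/2 = 1 m; q_1 = 0.42 × 0.32 × 1 = 0.1344 m³/s
w_2 = (8.1 − 2.3)/2 = 2.9 m; q_2 = 0.68 × 0.66 × 2.9 = 1.302 m³/s
w_3 = (21.9 − 4.3)/2 = 8.8 m; q_3 = 0.89 × 0.80 × 8.8 = 6.266 m³/s
w_4 = (21.9 − 8.1)/2 = 6.9 m; q_4 = 0.46 × 0.26 × 6.9 = 0.8252 m³/s
Q = Σ qᵢ = 8.527 m³/s
= 8.527 × 1000 = 8527 L/s

8530 L/s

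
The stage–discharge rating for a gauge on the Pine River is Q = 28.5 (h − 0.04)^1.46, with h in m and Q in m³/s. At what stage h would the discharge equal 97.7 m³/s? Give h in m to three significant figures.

h − h₀ = (Q/C)^(1/b) = (97.7/28.5)^(1/1.46) = 2.325 m
h = 0.04 + 2.325 = 2.365 m

2.37 m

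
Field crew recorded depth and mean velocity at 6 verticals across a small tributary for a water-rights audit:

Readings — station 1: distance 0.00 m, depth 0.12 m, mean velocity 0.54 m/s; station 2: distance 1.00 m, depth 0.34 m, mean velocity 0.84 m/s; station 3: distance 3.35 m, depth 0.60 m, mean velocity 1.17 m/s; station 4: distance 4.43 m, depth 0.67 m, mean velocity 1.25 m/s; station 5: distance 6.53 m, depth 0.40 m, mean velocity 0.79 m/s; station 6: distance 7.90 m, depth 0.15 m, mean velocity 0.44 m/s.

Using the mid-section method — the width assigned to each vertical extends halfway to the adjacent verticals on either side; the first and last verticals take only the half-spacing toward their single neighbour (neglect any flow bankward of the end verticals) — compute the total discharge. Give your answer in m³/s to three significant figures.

w_1 = (1.00 − 0.00)/2 = 0.5 m; q_1 = 0.54 × 0.12 × 0.5 = 0.03240 m³/s
w_2 = (3.35 − 0.00)/2 = 1.675 m; q_2 = 0.84 × 0.34 × 1.675 = 0.4784 m³/s
w_3 = (4.43 − 1.00)/2 = 1.715 m; q_3 = 1.17 × 0.60 × 1.715 = 1.204 m³/s
w_4 = (6.53 − 3.35)/2 = 1.59 m; q_4 = 1.25 × 0.67 × 1.59 = 1.332 m³/s
w_5 = (7.90 − 4.43)/2 = 1.735 m; q_5 = 0.79 × 0.40 × 1.735 = 0.5483 m³/s
w_6 = (7.90 − 6.53)/2 = 0.685 m; q_6 = 0.44 × 0.15 × 0.685 = 0.04521 m³/s
Q = Σ qᵢ = 3.640 m³/s

3.64 m³/s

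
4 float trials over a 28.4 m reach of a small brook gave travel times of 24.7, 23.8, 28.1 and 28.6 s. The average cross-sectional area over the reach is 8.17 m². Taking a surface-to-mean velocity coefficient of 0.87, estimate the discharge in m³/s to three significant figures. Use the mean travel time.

7.68 m³/s

t̄ = (24.7 + 23.8 + 28.1 + 28.6) / 4 = 26.3 s
v_surface = L / t̄ = 28.4 / 26.3 = 1.080 m/s
v_mean = 0.87 × 1.080 = 0.9395 m/s
Q = A × v_mean = 8.17 × 0.9395 = 7.675 m³/s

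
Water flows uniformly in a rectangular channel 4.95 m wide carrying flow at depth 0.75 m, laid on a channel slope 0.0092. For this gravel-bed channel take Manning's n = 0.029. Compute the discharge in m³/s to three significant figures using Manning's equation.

A = b·y = 4.95 × 0.75 = 3.713 m²
P = b + 2y = 4.95 + 2×0.75 = 6.450 m
R = A/P = 3.713/6.450 = 0.5756 m
Q = (1/n)·A·R^(2/3)·S^(1/2) = (1/0.029) × 3.713 × 0.5756^(2/3) × 0.0092^(1/2) = 8.496 m³/s

8.50 m³/s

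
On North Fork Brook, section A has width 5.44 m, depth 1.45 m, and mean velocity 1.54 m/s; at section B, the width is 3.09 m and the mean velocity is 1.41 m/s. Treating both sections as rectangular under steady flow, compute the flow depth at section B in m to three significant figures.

Q = A₁V₁ = (5.44×1.45) × 1.54 = 12.15 m³/s
d₂ = Q/(b₂ V₂) = 12.15/(3.09×1.41) = 2.788 m

2.79 m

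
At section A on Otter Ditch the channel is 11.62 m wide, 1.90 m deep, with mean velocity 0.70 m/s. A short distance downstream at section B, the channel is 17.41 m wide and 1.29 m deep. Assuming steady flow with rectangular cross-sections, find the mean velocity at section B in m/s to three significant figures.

0.688 m/s

Q = A₁V₁ = (11.62×1.90) × 0.70 = 15.45 m³/s
A₂ = 17.41 × 1.29 = 22.46 m²
V₂ = Q/A₂ = 15.45/22.46 = 0.6881 m/s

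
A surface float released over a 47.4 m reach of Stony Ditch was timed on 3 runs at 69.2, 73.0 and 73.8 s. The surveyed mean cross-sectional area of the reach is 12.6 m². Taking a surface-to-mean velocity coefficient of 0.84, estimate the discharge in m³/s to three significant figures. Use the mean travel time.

6.97 m³/s

t̄ = (69.2 + 73.0 + 73.8) / 3 = 72 s
v_surface = L / t̄ = 47.4 / 72 = 0.6583 m/s
v_mean = 0.84 × 0.6583 = 0.5530 m/s
Q = A × v_mean = 12.6 × 0.5530 = 6.968 m³/s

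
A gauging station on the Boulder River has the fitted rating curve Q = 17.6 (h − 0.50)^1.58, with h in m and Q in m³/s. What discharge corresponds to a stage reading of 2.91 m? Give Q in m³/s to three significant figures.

70.6 m³/s

Q = 17.6 × (2.91 − 0.50)^1.58 = 17.6 × 2.41^1.58 = 70.65 m³/s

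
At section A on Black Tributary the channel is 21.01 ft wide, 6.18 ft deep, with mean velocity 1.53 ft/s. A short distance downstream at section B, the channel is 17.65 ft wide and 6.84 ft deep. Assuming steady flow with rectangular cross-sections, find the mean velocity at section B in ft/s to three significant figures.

Q = A₁V₁ = (21.01×6.18) × 1.53 = 198.7 ft³/s
A₂ = 17.65 × 6.84 = 120.7 ft²
V₂ = Q/A₂ = 198.7/120.7 = 1.646 ft/s

1.65 ft/s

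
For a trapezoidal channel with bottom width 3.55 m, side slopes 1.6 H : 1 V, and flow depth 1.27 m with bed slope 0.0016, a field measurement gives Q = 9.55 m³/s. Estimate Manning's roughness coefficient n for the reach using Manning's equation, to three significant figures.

0.0266

A = (b + z·y)·y = (3.55 + 1.6×1.27)×1.27 = 7.089 m²
P = b + 2y√(1+z²) = 3.55 + 2×1.27×√(1+1.6²) = 8.342 m
R = A/P = 7.089/8.342 = 0.8498 m
n = (1/Q)·A·R^(2/3)·S^(1/2) = (1/9.55) × 7.089 × 0.8972 × 0.04000 = 0.02664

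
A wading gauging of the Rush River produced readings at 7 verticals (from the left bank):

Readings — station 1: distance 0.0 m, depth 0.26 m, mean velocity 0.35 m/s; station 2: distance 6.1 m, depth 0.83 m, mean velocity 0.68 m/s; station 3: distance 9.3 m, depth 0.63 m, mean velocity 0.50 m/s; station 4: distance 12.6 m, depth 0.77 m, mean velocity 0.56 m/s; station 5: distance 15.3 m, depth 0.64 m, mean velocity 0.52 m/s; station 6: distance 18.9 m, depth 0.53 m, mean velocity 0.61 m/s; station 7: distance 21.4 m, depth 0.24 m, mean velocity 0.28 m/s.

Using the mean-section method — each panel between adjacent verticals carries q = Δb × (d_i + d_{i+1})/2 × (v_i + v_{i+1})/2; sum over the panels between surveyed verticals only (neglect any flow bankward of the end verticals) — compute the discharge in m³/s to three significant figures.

Panel 1-2: Δb = 6.1 m, d̄ = (0.26+0.83)/2 = 0.545, v̄ = (0.35+0.68)/2 = 0.515 → q = 6.1×0.545×0.515 = 1.712 m³/s
Panel 2-3: Δb = 3.2 m, d̄ = (0.83+0.63)/2 = 0.73, v̄ = (0.68+0.50)/2 = 0.59 → q = 3.2×0.73×0.59 = 1.378 m³/s
Panel 3-4: Δb = 3.3 m, d̄ = (0.63+0.77)/2 = 0.7, v̄ = (0.50+0.56)/2 = 0.53 → q = 3.3×0.7×0.53 = 1.224 m³/s
Panel 4-5: Δb = 2.7 m, d̄ = (0.77+0.64)/2 = 0.705, v̄ = (0.56+0.52)/2 = 0.54 → q = 2.7×0.705×0.54 = 1.028 m³/s
Panel 5-6: Δb = 3.6 m, d̄ = (0.64+0.53)/2 = 0.585, v̄ = (0.52+0.61)/2 = 0.565 → q = 3.6×0.585×0.565 = 1.190 m³/s
Panel 6-7: Δb = 2.5 m, d̄ = (0.53+0.24)/2 = 0.385, v̄ = (0.61+0.28)/2 = 0.445 → q = 2.5×0.385×0.445 = 0.4283 m³/s
Q = Σ q = 6.961 m³/s

6.96 m³/s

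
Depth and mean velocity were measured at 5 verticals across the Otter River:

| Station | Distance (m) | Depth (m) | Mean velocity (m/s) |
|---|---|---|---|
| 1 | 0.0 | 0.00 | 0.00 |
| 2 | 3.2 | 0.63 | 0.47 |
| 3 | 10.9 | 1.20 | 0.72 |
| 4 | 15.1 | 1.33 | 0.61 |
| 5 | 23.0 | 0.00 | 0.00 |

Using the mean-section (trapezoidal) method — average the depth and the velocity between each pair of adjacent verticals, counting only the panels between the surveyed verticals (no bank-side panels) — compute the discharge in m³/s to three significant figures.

9.56 m³/s

Panel 1-2: Δb = 3.2 m, d̄ = (0.00+0.63)/2 = 0.315, v̄ = (0.00+0.47)/2 = 0.235 → q = 3.2×0.315×0.235 = 0.2369 m³/s
Panel 2-3: Δb = 7.7 m, d̄ = (0.63+1.20)/2 = 0.915, v̄ = (0.47+0.72)/2 = 0.595 → q = 7.7×0.915×0.595 = 4.192 m³/s
Panel 3-4: Δb = 4.2 m, d̄ = (1.20+1.33)/2 = 1.265, v̄ = (0.72+0.61)/2 = 0.665 → q = 4.2×1.265×0.665 = 3.533 m³/s
Panel 4-5: Δb = 7.9 m, d̄ = (1.33+0.00)/2 = 0.665, v̄ = (0.61+0.00)/2 = 0.305 → q = 7.9×0.665×0.305 = 1.602 m³/s
Q = Σ q = 9.564 m³/s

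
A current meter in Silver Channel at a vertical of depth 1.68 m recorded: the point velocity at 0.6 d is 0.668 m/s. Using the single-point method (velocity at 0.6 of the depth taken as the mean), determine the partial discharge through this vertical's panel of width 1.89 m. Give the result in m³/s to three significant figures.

v̄ = v₀.₆ = 0.668 m/s
q = v̄ × d × w = 0.6680 × 1.68 × 1.89 = 2.121 m³/s

2.12 m³/s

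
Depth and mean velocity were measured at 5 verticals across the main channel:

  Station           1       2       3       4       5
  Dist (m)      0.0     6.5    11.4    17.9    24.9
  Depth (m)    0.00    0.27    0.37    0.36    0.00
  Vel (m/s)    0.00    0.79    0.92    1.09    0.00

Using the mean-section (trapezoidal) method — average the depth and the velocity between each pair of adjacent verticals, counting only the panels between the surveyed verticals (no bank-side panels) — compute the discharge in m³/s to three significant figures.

4.76 m³/s

Panel 1-2: Δb = 6.5 m, d̄ = (0.00+0.27)/2 = 0.135, v̄ = (0.00+0.79)/2 = 0.395 → q = 6.5×0.135×0.395 = 0.3466 m³/s
Panel 2-3: Δb = 4.9 m, d̄ = (0.27+0.37)/2 = 0.32, v̄ = (0.79+0.92)/2 = 0.855 → q = 4.9×0.32×0.855 = 1.341 m³/s
Panel 3-4: Δb = 6.5 m, d̄ = (0.37+0.36)/2 = 0.365, v̄ = (0.92+1.09)/2 = 1.005 → q = 6.5×0.365×1.005 = 2.384 m³/s
Panel 4-5: Δb = 7 m, d̄ = (0.36+0.00)/2 = 0.18, v̄ = (1.09+0.00)/2 = 0.545 → q = 7×0.18×0.545 = 0.6867 m³/s
Q = Σ q = 4.758 m³/s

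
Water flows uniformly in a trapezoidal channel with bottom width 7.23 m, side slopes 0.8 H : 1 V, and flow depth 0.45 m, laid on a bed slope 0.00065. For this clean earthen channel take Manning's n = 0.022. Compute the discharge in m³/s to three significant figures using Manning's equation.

A = (b + z·y)·y = (7.23 + 0.8×0.45)×0.45 = 3.416 m²
P = b + 2y√(1+z²) = 7.23 + 2×0.45×√(1+0.8²) = 8.383 m
R = A/P = 3.416/8.383 = 0.4075 m
Q = (1/n)·A·R^(2/3)·S^(1/2) = (1/0.022) × 3.416 × 0.4075^(2/3) × 0.00065^(1/2) = 2.175 m³/s

2.18 m³/s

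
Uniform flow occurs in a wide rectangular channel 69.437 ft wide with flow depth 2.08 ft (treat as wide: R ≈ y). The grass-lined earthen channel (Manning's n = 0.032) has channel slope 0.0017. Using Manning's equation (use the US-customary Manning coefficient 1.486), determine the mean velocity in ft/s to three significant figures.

3.12 ft/s

A = b·y = 69.437 × 2.08 = 144.4 ft²
Wide channel: R ≈ y = 2.08 ft
Q = (1.486/n)·A·R^(2/3)·S^(1/2) = (1.486/0.032) × 144.4 × 2.080^(2/3) × 0.0017^(1/2) = 450.6 ft³/s
V = Q/A = 450.6/144.4 = 3.120 ft/s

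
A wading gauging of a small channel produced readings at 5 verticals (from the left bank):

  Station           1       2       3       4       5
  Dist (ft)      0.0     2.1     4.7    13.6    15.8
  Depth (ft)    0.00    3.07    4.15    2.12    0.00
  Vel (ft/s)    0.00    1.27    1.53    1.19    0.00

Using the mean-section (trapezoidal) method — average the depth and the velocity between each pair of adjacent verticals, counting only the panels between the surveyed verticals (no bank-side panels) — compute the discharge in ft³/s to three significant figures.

Panel 1-2: Δb = 2.1 ft, d̄ = (0.00+3.07)/2 = 1.535, v̄ = (0.00+1.27)/2 = 0.635 → q = 2.1×1.535×0.635 = 2.047 ft³/s
Panel 2-3: Δb = 2.6 ft, d̄ = (3.07+4.15)/2 = 3.61, v̄ = (1.27+1.53)/2 = 1.4 → q = 2.6×3.61×1.4 = 13.14 ft³/s
Panel 3-4: Δb = 8.9 ft, d̄ = (4.15+2.12)/2 = 3.135, v̄ = (1.53+1.19)/2 = 1.36 → q = 8.9×3.135×1.36 = 37.95 ft³/s
Panel 4-5: Δb = 2.2 ft, d̄ = (2.12+0.00)/2 = 1.06, v̄ = (1.19+0.00)/2 = 0.595 → q = 2.2×1.06×0.595 = 1.388 ft³/s
Q = Σ q = 54.52 ft³/s

54.5 ft³/s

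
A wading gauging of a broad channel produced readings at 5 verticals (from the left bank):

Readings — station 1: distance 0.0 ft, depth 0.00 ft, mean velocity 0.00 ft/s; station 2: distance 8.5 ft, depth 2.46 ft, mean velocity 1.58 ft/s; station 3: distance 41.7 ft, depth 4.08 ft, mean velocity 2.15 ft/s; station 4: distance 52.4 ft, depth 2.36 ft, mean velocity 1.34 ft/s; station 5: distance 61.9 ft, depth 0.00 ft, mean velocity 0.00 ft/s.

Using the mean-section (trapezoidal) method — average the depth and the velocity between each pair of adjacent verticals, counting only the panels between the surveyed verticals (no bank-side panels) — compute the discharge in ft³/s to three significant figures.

Panel 1-2: Δb = 8.5 ft, d̄ = (0.00+2.46)/2 = 1.23, v̄ = (0.00+1.58)/2 = 0.79 → q = 8.5×1.23×0.79 = 8.259 ft³/s
Panel 2-3: Δb = 33.2 ft, d̄ = (2.46+4.08)/2 = 3.27, v̄ = (1.58+2.15)/2 = 1.865 → q = 33.2×3.27×1.865 = 202.5 ft³/s
Panel 3-4: Δb = 10.7 ft, d̄ = (4.08+2.36)/2 = 3.22, v̄ = (2.15+1.34)/2 = 1.745 → q = 10.7×3.22×1.745 = 60.12 ft³/s
Panel 4-5: Δb = 9.5 ft, d̄ = (2.36+0.00)/2 = 1.18, v̄ = (1.34+0.00)/2 = 0.67 → q = 9.5×1.18×0.67 = 7.511 ft³/s
Q = Σ q = 278.4 ft³/s

278 ft³/s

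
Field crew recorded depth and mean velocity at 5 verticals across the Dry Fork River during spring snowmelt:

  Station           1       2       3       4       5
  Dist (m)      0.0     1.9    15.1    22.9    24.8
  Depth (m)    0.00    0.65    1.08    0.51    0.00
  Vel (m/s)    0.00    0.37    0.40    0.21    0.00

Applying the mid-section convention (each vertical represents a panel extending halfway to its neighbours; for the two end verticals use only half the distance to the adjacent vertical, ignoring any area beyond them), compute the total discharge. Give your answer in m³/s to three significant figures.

w_2 = (15.1 − 0.0)/2 = 7.55 m; q_2 = 0.37 × 0.65 × 7.55 = 1.816 m³/s
w_3 = (22.9 − 1.9)/2 = 10.5 m; q_3 = 0.40 × 1.08 × 10.5 = 4.536 m³/s
w_4 = (24.8 − 15.1)/2 = 4.85 m; q_4 = 0.21 × 0.51 × 4.85 = 0.5194 m³/s
Stations 1, 5 contribute zero (depth or velocity is 0).
Q = Σ qᵢ = 6.871 m³/s

6.87 m³/s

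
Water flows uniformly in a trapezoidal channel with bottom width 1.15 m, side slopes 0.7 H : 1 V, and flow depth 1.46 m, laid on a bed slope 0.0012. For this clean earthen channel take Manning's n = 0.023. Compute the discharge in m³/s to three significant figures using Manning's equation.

3.67 m³/s

A = (b + z·y)·y = (1.15 + 0.7×1.46)×1.46 = 3.171 m²
P = b + 2y√(1+z²) = 1.15 + 2×1.46×√(1+0.7²) = 4.714 m
R = A/P = 3.171/4.714 = 0.6727 m
Q = (1/n)·A·R^(2/3)·S^(1/2) = (1/0.023) × 3.171 × 0.6727^(2/3) × 0.0012^(1/2) = 3.667 m³/s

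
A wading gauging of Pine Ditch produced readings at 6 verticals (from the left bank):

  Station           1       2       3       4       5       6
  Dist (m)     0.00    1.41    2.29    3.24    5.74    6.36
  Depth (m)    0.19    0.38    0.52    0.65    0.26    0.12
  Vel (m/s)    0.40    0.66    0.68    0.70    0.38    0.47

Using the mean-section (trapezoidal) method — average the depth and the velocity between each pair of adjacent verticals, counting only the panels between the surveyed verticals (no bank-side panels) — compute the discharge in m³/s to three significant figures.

1.53 m³/s

Panel 1-2: Δb = 1.41 m, d̄ = (0.19+0.38)/2 = 0.285, v̄ = (0.40+0.66)/2 = 0.53 → q = 1.41×0.285×0.53 = 0.2130 m³/s
Panel 2-3: Δb = 0.88 m, d̄ = (0.38+0.52)/2 = 0.45, v̄ = (0.66+0.68)/2 = 0.67 → q = 0.88×0.45×0.67 = 0.2653 m³/s
Panel 3-4: Δb = 0.95 m, d̄ = (0.52+0.65)/2 = 0.585, v̄ = (0.68+0.70)/2 = 0.69 → q = 0.95×0.585×0.69 = 0.3835 m³/s
Panel 4-5: Δb = 2.5 m, d̄ = (0.65+0.26)/2 = 0.455, v̄ = (0.70+0.38)/2 = 0.54 → q = 2.5×0.455×0.54 = 0.6143 m³/s
Panel 5-6: Δb = 0.62 m, d̄ = (0.26+0.12)/2 = 0.19, v̄ = (0.38+0.47)/2 = 0.425 → q = 0.62×0.19×0.425 = 0.05007 m³/s
Q = Σ q = 1.526 m³/s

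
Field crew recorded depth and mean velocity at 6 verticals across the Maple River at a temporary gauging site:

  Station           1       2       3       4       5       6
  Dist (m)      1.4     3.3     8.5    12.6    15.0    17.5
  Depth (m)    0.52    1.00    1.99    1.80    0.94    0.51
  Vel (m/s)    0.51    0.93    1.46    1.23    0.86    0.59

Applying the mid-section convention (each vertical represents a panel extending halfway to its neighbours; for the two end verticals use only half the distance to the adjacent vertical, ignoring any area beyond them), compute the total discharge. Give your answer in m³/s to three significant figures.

w_1 = (3.3 − 1.4)/2 = 0.95 m; q_1 = 0.51 × 0.52 × 0.95 = 0.2519 m³/s
w_2 = (8.5 − 1.4)/2 = 3.55 m; q_2 = 0.93 × 1.00 × 3.55 = 3.302 m³/s
w_3 = (12.6 − 3.3)/2 = 4.65 m; q_3 = 1.46 × 1.99 × 4.65 = 13.51 m³/s
w_4 = (15.0 − 8.5)/2 = 3.25 m; q_4 = 1.23 × 1.80 × 3.25 = 7.196 m³/s
w_5 = (17.5 − 12.6)/2 = 2.45 m; q_5 = 0.86 × 0.94 × 2.45 = 1.981 m³/s
w_6 = (17.5 − 15.0)/2 = 1.25 m; q_6 = 0.59 × 0.51 × 1.25 = 0.3761 m³/s
Q = Σ qᵢ = 26.62 m³/s

26.6 m³/s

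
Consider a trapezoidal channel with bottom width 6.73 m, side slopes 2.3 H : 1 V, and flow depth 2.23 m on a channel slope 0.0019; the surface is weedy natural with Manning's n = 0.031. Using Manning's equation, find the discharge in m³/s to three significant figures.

A = (b + z·y)·y = (6.73 + 2.3×2.23)×2.23 = 26.45 m²
P = b + 2y√(1+z²) = 6.73 + 2×2.23×√(1+2.3²) = 17.92 m
R = A/P = 26.45/17.92 = 1.476 m
Q = (1/n)·A·R^(2/3)·S^(1/2) = (1/0.031) × 26.45 × 1.476^(2/3) × 0.0019^(1/2) = 48.21 m³/s

48.2 m³/s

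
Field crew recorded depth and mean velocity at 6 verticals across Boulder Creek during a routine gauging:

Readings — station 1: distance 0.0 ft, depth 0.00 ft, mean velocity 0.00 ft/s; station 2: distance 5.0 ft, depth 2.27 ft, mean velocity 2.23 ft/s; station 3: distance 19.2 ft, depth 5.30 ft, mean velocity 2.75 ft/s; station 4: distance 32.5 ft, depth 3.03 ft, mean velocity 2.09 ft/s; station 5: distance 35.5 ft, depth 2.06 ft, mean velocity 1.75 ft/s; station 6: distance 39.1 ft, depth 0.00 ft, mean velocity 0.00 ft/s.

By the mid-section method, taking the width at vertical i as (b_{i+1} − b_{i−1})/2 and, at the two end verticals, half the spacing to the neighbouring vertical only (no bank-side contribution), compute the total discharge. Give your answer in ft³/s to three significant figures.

w_2 = (19.2 − 0.0)/2 = 9.6 ft; q_2 = 2.23 × 2.27 × 9.6 = 48.60 ft³/s
w_3 = (32.5 − 5.0)/2 = 13.75 ft; q_3 = 2.75 × 5.30 × 13.75 = 200.4 ft³/s
w_4 = (35.5 − 19.2)/2 = 8.15 ft; q_4 = 2.09 × 3.03 × 8.15 = 51.61 ft³/s
w_5 = (39.1 − 32.5)/2 = 3.3 ft; q_5 = 1.75 × 2.06 × 3.3 = 11.90 ft³/s
Stations 1, 6 contribute zero (depth or velocity is 0).
Q = Σ qᵢ = 312.5 ft³/s

313 ft³/s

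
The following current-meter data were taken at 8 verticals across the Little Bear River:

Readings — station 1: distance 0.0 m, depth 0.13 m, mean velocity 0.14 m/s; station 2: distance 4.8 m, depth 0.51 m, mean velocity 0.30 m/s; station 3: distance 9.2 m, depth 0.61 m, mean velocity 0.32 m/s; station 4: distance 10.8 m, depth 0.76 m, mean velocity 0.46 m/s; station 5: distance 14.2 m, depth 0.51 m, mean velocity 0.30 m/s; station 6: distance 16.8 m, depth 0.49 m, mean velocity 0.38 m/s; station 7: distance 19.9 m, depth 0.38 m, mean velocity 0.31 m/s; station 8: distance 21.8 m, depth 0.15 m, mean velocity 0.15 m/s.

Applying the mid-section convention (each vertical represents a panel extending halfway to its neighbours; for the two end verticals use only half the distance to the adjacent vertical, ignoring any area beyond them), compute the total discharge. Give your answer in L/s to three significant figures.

3510 L/s

w_1 = (4.8 − 0.0)/2 = 2.4 m; q_1 = 0.14 × 0.13 × 2.4 = 0.04368 m³/s
w_2 = (9.2 − 0.0)/2 = 4.6 m; q_2 = 0.30 × 0.51 × 4.6 = 0.7038 m³/s
w_3 = (10.8 − 4.8)/2 = 3 m; q_3 = 0.32 × 0.61 × 3 = 0.5856 m³/s
w_4 = (14.2 − 9.2)/2 = 2.5 m; q_4 = 0.46 × 0.76 × 2.5 = 0.8740 m³/s
w_5 = (16.8 − 10.8)/2 = 3 m; q_5 = 0.30 × 0.51 × 3 = 0.4590 m³/s
w_6 = (19.9 − 14.2)/2 = 2.85 m; q_6 = 0.38 × 0.49 × 2.85 = 0.5307 m³/s
w_7 = (21.8 − 16.8)/2 = 2.5 m; q_7 = 0.31 × 0.38 × 2.5 = 0.2945 m³/s
w_8 = (21.8 − 19.9)/2 = 0.95 m; q_8 = 0.15 × 0.15 × 0.95 = 0.02138 m³/s
Q = Σ qᵢ = 3.513 m³/s
= 3.513 × 1000 = 3513 L/s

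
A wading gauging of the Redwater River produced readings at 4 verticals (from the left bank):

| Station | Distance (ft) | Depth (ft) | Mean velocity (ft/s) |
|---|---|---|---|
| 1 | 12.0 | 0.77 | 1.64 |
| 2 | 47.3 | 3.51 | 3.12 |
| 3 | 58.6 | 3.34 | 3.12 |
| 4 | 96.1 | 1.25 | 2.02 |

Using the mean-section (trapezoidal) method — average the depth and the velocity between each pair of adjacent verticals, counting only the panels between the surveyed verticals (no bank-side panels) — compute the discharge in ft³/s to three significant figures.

Panel 1-2: Δb = 35.3 ft, d̄ = (0.77+3.51)/2 = 2.14, v̄ = (1.64+3.12)/2 = 2.38 → q = 35.3×2.14×2.38 = 179.8 ft³/s
Panel 2-3: Δb = 11.3 ft, d̄ = (3.51+3.34)/2 = 3.425, v̄ = (3.12+3.12)/2 = 3.12 → q = 11.3×3.425×3.12 = 120.8 ft³/s
Panel 3-4: Δb = 37.5 ft, d̄ = (3.34+1.25)/2 = 2.295, v̄ = (3.12+2.02)/2 = 2.57 → q = 37.5×2.295×2.57 = 221.2 ft³/s
Q = Σ q = 521.7 ft³/s

522 ft³/s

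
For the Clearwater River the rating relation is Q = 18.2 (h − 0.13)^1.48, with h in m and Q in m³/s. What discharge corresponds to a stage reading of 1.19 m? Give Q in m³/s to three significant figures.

19.8 m³/s

Q = 18.2 × (1.19 − 0.13)^1.48 = 18.2 × 1.06^1.48 = 19.84 m³/s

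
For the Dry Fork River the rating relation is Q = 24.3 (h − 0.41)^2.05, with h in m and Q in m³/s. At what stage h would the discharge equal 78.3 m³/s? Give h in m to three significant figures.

2.18 m

h − h₀ = (Q/C)^(1/b) = (78.3/24.3)^(1/2.05) = 1.770 m
h = 0.41 + 1.770 = 2.180 m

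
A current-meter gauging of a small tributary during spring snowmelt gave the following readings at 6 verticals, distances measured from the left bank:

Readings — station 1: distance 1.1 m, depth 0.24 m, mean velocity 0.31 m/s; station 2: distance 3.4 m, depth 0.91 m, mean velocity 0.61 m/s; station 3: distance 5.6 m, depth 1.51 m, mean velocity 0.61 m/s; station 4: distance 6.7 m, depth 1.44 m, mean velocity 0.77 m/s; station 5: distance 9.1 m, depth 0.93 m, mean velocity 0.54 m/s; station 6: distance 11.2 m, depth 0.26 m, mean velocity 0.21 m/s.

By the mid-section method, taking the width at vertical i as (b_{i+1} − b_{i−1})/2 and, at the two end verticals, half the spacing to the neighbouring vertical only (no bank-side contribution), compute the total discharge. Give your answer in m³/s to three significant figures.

w_1 = (3.4 − 1.1)/2 = 1.15 m; q_1 = 0.31 × 0.24 × 1.15 = 0.08556 m³/s
w_2 = (5.6 − 1.1)/2 = 2.25 m; q_2 = 0.61 × 0.91 × 2.25 = 1.249 m³/s
w_3 = (6.7 − 3.4)/2 = 1.65 m; q_3 = 0.61 × 1.51 × 1.65 = 1.520 m³/s
w_4 = (9.1 − 5.6)/2 = 1.75 m; q_4 = 0.77 × 1.44 × 1.75 = 1.940 m³/s
w_5 = (11.2 − 6.7)/2 = 2.25 m; q_5 = 0.54 × 0.93 × 2.25 = 1.130 m³/s
w_6 = (11.2 − 9.1)/2 = 1.05 m; q_6 = 0.21 × 0.26 × 1.05 = 0.05733 m³/s
Q = Σ qᵢ = 5.982 m³/s

5.98 m³/s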